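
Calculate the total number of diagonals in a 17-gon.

Total line segments between 17 vertices = C(17,2) = 136.
Subtract the 17 sides: 136 - 17 = 119 diagonals.

119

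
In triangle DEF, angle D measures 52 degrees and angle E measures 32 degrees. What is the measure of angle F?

The interior angles sum to 180°: angle F = 180 - 52 - 32 = 96°.
The triangle is obtuse (angles 52°, 32°, 96°).

96 degrees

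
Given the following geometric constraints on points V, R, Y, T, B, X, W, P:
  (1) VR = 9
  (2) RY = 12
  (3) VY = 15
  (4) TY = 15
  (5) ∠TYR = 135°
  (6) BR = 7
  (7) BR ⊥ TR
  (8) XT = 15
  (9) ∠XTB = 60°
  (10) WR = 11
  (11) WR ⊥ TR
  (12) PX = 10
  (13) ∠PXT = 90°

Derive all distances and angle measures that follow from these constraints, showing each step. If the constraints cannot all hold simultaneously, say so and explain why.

The constraints are consistent.

Step 1: From RY = 12, YT = 15, and ∠RYT = 135°, by the law of cosines:
  RT² = RY² + YT² - 2·RY·YT·cos(135°) = 144 + 225 + 254.6 = 623.6
  RT ≈ 24.97

Step 2: From TX = 15, XP = 10, and ∠TXP = 90°, by the law of cosines:
  TP² = TX² + XP² - 2·TX·XP·cos(90°) = 225 + 100 - 0 = 325
  TP = 5·√13

Step 3: From VR = 9, VY = 15, RY = 12, by the inverse law of cosines:
  cos(∠RVY) = (VR² + VY² - RY²) / (2·VR·VY)
  ∠RVY = 53.13°

Step 4: From RV = 9, RY = 12, VY = 15, by the inverse law of cosines:
  cos(∠VRY) = (RV² + RY² - VY²) / (2·RV·RY)
  ∠VRY = 90°

Step 5: From YR = 12, YV = 15, RV = 9, by the inverse law of cosines:
  cos(∠RYV) = (YR² + YV² - RV²) / (2·YR·YV)
  ∠RYV = 36.87°

Step 6: From TR = 24.97, RB = 7, and ∠TRB = 90°, by the law of cosines:
  TB² = TR² + RB² - 2·TR·RB·cos(90°) = 623.6 + 49 - 0 = 672.6
  TB ≈ 25.93

Step 7: From TR = 24.97, RW = 11, and ∠TRW = 90°, by the law of cosines:
  TW² = TR² + RW² - 2·TR·RW·cos(90°) = 623.6 + 121 - 0 = 744.6
  TW ≈ 27.29

Step 8: From RT = 24.97, RY = 12, TY = 15, by the inverse law of cosines:
  cos(∠TRY) = (RT² + RY² - TY²) / (2·RT·RY)
  ∠TRY = 25.14°

Step 9: From TP = 5·√13, TX = 15, PX = 10, by the inverse law of cosines:
  cos(∠PTX) = (TP² + TX² - PX²) / (2·TP·TX)
  ∠PTX = 33.69°

Step 10: From TR = 24.97, TY = 15, RY = 12, by the inverse law of cosines:
  cos(∠RTY) = (TR² + TY² - RY²) / (2·TR·TY)
  ∠RTY = 19.86°

Step 11: From PT = 5·√13, PX = 10, TX = 15, by the inverse law of cosines:
  cos(∠TPX) = (PT² + PX² - TX²) / (2·PT·PX)
  ∠TPX = 56.31°

Step 12: From BT = 25.93, TX = 15, and ∠BTX = 60°, by the law of cosines:
  BX² = BT² + TX² - 2·BT·TX·cos(60°) = 672.6 + 225 - 389 = 508.6
  BX ≈ 22.55

Step 13: From TB = 25.93, TR = 24.97, BR = 7, by the inverse law of cosines:
  cos(∠BTR) = (TB² + TR² - BR²) / (2·TB·TR)
  ∠BTR = 15.66°

Step 14: From TR = 24.97, TW = 27.29, RW = 11, by the inverse law of cosines:
  cos(∠RTW) = (TR² + TW² - RW²) / (2·TR·TW)
  ∠RTW = 23.77°

Step 15: From BR = 7, BT = 25.93, RT = 24.97, by the inverse law of cosines:
  cos(∠RBT) = (BR² + BT² - RT²) / (2·BR·BT)
  ∠RBT = 74.34°

Step 16: From WR = 11, WT = 27.29, RT = 24.97, by the inverse law of cosines:
  cos(∠RWT) = (WR² + WT² - RT²) / (2·WR·WT)
  ∠RWT = 66.23°

Step 17: From BT = 25.93, BX = 22.55, TX = 15, by the inverse law of cosines:
  cos(∠TBX) = (BT² + BX² - TX²) / (2·BT·BX)
  ∠TBX = 35.17°

Step 18: From XB = 22.55, XT = 15, BT = 25.93, by the inverse law of cosines:
  cos(∠BXT) = (XB² + XT² - BT²) / (2·XB·XT)
  ∠BXT = 84.83°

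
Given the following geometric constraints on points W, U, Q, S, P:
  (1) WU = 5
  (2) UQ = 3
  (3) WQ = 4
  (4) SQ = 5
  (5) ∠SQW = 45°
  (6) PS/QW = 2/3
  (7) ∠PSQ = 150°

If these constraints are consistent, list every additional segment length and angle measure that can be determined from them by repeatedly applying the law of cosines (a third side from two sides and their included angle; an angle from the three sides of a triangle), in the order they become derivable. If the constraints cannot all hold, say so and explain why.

The constraints are consistent. Derivable facts, in order:
After 1 step:
- QP ≈ 7.43
- WS ≈ 3.57
- ∠QUW = 53.13°
- ∠QWU = 36.87°
- ∠UQW = 90°
After 2 steps:
- ∠PQS = 10.34°
- ∠QPS = 19.66°
- ∠QSW = 52.48°
- ∠QWS = 82.52°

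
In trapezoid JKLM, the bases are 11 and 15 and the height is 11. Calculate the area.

Area of a trapezoid = (base1 + base2) * height / 2
Area = (11 + 15) * 11 / 2
Area = 26 * 11 / 2
Area = 286 / 2
Area = 143

143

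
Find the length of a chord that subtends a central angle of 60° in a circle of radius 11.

Chord = 2(11) sin(30°) = 11

11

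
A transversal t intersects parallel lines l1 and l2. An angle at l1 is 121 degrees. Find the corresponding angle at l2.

Corresponding angles are equal: 121 degrees.

121 degrees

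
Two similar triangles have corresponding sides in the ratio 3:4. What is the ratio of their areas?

The ratio of areas of similar triangles equals the square of the side ratio.
Side ratio = 3:4
Area ratio = (3/4)^2 = 9/16 = 9:16

9:16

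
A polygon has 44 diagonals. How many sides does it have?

Using d = n(n - 3)/2, we solve 44 = n(n - 3)/2.
So n(n - 3) = 88.
Testing n = 11: 11 * 8 = 88 = 88. Correct.
The polygon has 11 sides.

11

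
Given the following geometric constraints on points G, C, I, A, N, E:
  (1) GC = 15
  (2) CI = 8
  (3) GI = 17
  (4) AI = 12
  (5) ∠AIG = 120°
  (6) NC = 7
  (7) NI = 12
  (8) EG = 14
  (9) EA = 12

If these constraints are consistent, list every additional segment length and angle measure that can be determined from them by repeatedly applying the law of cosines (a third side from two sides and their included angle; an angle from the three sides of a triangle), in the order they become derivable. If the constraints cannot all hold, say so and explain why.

The constraints are consistent. Derivable facts, in order:
After 1 step:
- GA = 7·√13
- ∠CGI = 28.07°
- ∠CIG = 61.93°
- ∠CIN = 34.09°
- ∠CNI = 39.84°
- ∠GCI = 90°
- ∠ICN = 106.07°
After 2 steps:
- ∠AEG = 152.12°
- ∠AGE = 12.85°
- ∠AGI = 24.32°
- ∠EAG = 15.03°
- ∠GAI = 35.68°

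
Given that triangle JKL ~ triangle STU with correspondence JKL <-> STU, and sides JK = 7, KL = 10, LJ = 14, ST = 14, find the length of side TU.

Similar triangles have proportional sides. Setting up the proportion:
ST / JK = TU / KL
14 / 7 = TU / 10
TU = 10 * 14 / 7 = 20.

20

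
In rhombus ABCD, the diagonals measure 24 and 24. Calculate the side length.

In a rhombus, the diagonals bisect each other perpendicularly, creating four congruent right triangles.
Each triangle has legs 12 (half of 24) and 12 (half of 24).
The hypotenuse of each right triangle is a side of the rhombus:
side = sqrt(12^2 + 12^2) = sqrt(288) = 12*sqrt(2)

12*sqrt(2)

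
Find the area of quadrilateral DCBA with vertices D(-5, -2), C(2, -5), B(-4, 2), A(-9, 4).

The Shoelace formula works by pairing each vertex with the next (cycling back to the first).
For each pair, compute x_i*y_(i+1) - x_(i+1)*y_i:
  (-5*-5 - 2*-2) = 29
  (2*2 - -4*-5) = -16
  (-4*4 - -9*2) = 2
  (-9*-2 - -5*4) = 38
Taking half the absolute value of the total: Area = (1/2)(53) = 53/2.

53/2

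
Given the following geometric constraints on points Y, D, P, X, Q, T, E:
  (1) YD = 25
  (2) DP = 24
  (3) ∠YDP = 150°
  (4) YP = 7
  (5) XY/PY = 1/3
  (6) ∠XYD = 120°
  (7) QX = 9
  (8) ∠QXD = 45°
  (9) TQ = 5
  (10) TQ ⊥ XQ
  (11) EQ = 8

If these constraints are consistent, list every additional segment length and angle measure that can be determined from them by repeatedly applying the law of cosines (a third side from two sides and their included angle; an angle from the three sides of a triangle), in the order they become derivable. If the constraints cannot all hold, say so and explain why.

These constraints are not satisfiable: (1), (2) and (4) fix all three sides of triangle YDP, so by the law of cosines cos(∠YDP) = (25² + 24² − 7²) / (2·25·24) = 0.9600, i.e. ∠YDP ≈ 16.26°, which contradicts (3) ∠YDP = 150°. No planar figure meets all of them, so nothing further can be derived.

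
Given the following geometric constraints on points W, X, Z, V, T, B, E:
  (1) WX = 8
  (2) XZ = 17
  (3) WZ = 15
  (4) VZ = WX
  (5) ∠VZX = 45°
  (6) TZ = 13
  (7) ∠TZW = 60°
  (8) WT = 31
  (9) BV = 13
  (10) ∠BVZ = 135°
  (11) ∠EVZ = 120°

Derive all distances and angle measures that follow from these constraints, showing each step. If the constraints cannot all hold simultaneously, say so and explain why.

These constraints are not satisfiable: by the triangle inequality in triangle ZWT, (3) WZ = 15 and (6) TZ = 13 force WT ≤ 15 + 13 = 28, but (8) says WT = 31. No planar figure meets all of them, so nothing further can be derived.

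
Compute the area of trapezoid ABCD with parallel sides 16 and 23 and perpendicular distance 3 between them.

Area = (16 + 23) * 3 / 2 = 117 / 2 = 117/2

117/2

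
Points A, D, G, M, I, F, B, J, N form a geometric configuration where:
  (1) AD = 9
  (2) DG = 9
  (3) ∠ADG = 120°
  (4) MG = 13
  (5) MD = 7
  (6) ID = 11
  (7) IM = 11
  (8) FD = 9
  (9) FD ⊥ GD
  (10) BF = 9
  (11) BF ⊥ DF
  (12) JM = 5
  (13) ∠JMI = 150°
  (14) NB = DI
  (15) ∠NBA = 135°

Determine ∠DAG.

Step 1: By the law of cosines on triangle ADG: AG² = 9² + 9² − 2·9·9·cos(120°) = 243, so AG = 9·√3.
Step 2: By the inverse law of cosines on triangle DAG: cos(∠DAG) = (9² + (9·√3)² − 9²) / (2·9·9·√3) = 243/280.59 = 0.866, so ∠DAG = 30°.

Therefore, the measure of angle ∠DAG = 30°.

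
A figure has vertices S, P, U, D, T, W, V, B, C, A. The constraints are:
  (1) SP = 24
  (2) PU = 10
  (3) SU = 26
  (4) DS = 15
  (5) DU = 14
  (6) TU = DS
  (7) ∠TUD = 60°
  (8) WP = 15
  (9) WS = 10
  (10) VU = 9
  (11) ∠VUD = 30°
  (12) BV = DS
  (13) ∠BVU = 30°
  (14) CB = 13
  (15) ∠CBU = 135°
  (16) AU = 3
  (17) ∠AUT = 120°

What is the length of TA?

From the given relations: TU = DS = 15.
Step 1: By the law of cosines on triangle TUA: TA² = 15² + 3² − 2·15·3·cos(120°) = 279, so TA = 3·√31.

Therefore, the length of TA = 3·√31.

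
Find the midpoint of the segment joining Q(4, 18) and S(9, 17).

The midpoint is the average of the coordinates:
x: (4 + 9)/2 = 13/2
y: (18 + 17)/2 = 35/2
Midpoint = (13/2, 35/2)

(13/2, 35/2)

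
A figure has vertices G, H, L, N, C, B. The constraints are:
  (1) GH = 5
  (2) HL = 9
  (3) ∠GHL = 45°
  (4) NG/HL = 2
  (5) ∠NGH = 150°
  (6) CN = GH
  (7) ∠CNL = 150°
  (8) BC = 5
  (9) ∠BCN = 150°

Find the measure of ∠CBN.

From the given relations: CN = GH = 5.
Step 1: By the law of cosines on triangle BCN: BN² = 5² + 5² − 2·5·5·cos(150°) = 93.3, so BN ≈ 9.66.
Step 2: By the inverse law of cosines on triangle CBN: cos(∠CBN) = (5² + 9.66² − 5²) / (2·5·9.66) = 93.3/96.59 = 0.9659, so ∠CBN = 15°.

Therefore, the measure of angle ∠CBN = 15°.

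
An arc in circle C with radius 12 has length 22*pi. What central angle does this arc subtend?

θ = 360 × 22*pi / (2π × 12) = 330° (rearranging arc length formula).

330°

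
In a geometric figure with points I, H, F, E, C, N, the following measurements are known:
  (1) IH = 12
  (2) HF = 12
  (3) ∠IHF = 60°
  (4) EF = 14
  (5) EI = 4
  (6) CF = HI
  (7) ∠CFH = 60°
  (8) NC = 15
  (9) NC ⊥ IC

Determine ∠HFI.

Step 1: By the law of cosines on triangle FHI: FI² = 12² + 12² − 2·12·12·cos(60°) = 144, so FI = 12.
Step 2: By the inverse law of cosines on triangle HFI: cos(∠HFI) = (12² + 12² − 12²) / (2·12·12) = 144/288 = 0.5, so ∠HFI = 60°.

Therefore, the measure of angle ∠HFI = 60°.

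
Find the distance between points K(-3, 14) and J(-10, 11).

The horizontal distance is |-10 - -3| = 7 and the vertical distance is |11 - 14| = 3.
By the Pythagorean theorem, d = sqrt(7^2 + 3^2) = sqrt(58).

sqrt(58)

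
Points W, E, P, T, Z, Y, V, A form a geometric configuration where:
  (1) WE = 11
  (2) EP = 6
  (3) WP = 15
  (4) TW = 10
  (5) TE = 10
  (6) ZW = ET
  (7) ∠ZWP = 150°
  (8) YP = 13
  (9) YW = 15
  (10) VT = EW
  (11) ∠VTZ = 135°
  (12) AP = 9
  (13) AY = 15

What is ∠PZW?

From the given relations: ZW = ET = 10.
Step 1: By the law of cosines on triangle ZWP: ZP² = 10² + 15² − 2·10·15·cos(150°) = 584.81, so ZP ≈ 24.18.
Step 2: By the inverse law of cosines on triangle PZW: cos(∠PZW) = (24.18² + 10² − 15²) / (2·24.18·10) = 459.81/483.66 = 0.9507, so ∠PZW = 18.07°.

Therefore, the measure of angle ∠PZW = 18.07°.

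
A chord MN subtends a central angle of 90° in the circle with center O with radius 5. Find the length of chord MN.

Chord = 2(5) sin(45°) = 5*sqrt(2)

5*sqrt(2)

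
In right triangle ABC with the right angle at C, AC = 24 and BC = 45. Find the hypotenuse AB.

In a right triangle, the square of the hypotenuse equals the sum of the squares of the two legs.
The legs are 24 and 45, so the hypotenuse = sqrt(576 + 2025) = sqrt(2601) = 51.

51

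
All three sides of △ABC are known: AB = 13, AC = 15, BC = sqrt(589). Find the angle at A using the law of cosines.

By the inverse law of cosines: cos(A) = (AB² + AC² - BC²) / (2 × AB × AC)
cos(A) = (13² + 15² - (sqrt(589))²) / (2 × 13 × 15)
cos(A) = (169 + 225 - (589)) / 390
cos(A) = -1/2
A = arccos(-1/2) = 120°

120°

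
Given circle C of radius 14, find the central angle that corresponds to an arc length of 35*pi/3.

The full circumference is 2πr = 28*pi.
The arc is 35*pi/3 / 28*pi = 5/12 of the full circle.
So the central angle = 5/12 × 360° = 150°.

150°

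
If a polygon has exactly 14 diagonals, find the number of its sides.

Using d = n(n - 3)/2, we solve 14 = n(n - 3)/2.
So n(n - 3) = 28.
Testing n = 7: 7 * 4 = 28 = 28. Correct.
The polygon has 7 sides.

7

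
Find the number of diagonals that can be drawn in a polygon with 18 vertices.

Total line segments between 18 vertices = C(18,2) = 153.
Subtract the 18 sides: 153 - 18 = 135 diagonals.

135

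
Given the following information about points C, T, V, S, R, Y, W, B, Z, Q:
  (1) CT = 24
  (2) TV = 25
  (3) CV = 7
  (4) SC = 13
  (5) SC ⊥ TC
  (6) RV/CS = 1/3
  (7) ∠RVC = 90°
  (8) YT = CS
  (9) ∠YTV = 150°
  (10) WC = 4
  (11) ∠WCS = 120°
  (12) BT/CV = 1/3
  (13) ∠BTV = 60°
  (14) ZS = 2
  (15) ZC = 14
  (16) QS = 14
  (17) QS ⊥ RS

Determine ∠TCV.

Step 1: By the inverse law of cosines on triangle TCV: cos(∠TCV) = (24² + 7² − 25²) / (2·24·7) = 0/336 = 0, so ∠TCV = 90°.

Therefore, the measure of angle ∠TCV = 90°.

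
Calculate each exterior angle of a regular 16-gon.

Each exterior angle of a regular n-gon is 360 / n.
For n = 16: 360 / 16 = 45/2 degrees.

45/2 degrees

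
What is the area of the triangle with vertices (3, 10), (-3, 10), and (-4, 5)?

The Shoelace formula computes the area from vertex coordinates by summing cross products.
For vertices (3,10), (-3,10), (-4,5):
Signed sum = 3*10 - -3*10 + -3*5 - -4*10 + -4*10 - 3*5
= 60 + 25 + -55 = 30
Area = (1/2)|30| = 15.

15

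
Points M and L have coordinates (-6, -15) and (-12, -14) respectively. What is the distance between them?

The horizontal distance is |-12 - -6| = 6 and the vertical distance is |-14 - -15| = 1.
By the Pythagorean theorem, d = sqrt(6^2 + 1^2) = sqrt(37).

sqrt(37)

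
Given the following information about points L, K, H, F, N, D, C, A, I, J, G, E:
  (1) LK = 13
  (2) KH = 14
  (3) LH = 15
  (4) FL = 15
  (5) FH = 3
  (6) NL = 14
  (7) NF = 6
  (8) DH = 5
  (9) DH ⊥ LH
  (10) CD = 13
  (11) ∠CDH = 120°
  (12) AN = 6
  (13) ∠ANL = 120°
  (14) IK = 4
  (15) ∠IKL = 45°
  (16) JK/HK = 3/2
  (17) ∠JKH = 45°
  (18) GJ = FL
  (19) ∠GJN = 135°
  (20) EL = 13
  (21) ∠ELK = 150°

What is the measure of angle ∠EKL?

Step 1: By the law of cosines on triangle KLE: KE² = 13² + 13² − 2·13·13·cos(150°) = 630.72, so KE ≈ 25.11.
Step 2: By the inverse law of cosines on triangle EKL: cos(∠EKL) = (25.11² + 13² − 13²) / (2·25.11·13) = 630.72/652.97 = 0.9659, so ∠EKL = 15°.

Therefore, the measure of angle ∠EKL = 15°.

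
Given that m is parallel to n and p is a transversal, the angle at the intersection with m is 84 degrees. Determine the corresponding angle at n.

Corresponding angles are equal: 84 degrees.

84 degrees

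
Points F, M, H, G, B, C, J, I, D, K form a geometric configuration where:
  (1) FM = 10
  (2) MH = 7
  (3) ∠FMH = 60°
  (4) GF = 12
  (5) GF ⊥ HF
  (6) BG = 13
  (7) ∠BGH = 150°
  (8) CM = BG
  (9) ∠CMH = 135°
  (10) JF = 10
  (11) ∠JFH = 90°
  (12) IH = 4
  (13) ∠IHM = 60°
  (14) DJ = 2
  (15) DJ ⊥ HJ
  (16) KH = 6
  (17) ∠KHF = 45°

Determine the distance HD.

Step 1: By the law of cosines on triangle FMH: FH² = 10² + 7² − 2·10·7·cos(60°) = 79, so FH = √79.
Step 2: By the law of cosines on triangle JFH: JH² = 10² + √79² − 2·10·√79·cos(90°) = 179, so JH = √179.
Step 3: By the law of cosines on triangle HJD: HD² = √179² + 2² − 2·√179·2·cos(90°) = 183, so HD = √183.

Therefore, the length of HD = √183.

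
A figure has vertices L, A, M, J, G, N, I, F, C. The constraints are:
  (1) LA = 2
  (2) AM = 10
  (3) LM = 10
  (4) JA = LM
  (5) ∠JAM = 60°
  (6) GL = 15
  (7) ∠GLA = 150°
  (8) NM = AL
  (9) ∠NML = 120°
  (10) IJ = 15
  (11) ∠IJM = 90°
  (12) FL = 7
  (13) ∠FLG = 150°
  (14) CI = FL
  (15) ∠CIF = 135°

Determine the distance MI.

From the given relations: JA = LM = 10.
Step 1: By the law of cosines on triangle JAM: JM² = 10² + 10² − 2·10·10·cos(60°) = 100, so JM = 10.
Step 2: By the law of cosines on triangle MJI: MI² = 10² + 15² − 2·10·15·cos(90°) = 325, so MI = 5·√13.

Therefore, the length of MI = 5·√13.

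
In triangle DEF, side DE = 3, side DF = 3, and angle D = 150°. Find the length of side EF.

By the law of cosines: EF^2 = DE^2 + DF^2 - 2*DE*DF*cos(D)
EF^2 = 3^2 + 3^2 - 2*3*3*cos(150°)
EF^2 = 9 + 9 - 18*(-sqrt(3)/2)
EF^2 = 9*sqrt(3) + 18
EF = 3*sqrt(sqrt(3) + 2)

3*sqrt(sqrt(3) + 2)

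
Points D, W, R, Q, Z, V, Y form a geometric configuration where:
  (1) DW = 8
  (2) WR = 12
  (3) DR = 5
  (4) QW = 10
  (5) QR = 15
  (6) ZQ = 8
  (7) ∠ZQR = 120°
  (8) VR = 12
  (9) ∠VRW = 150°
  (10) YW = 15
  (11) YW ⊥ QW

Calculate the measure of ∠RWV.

Step 1: By the law of cosines on triangle WRV: WV² = 12² + 12² − 2·12·12·cos(150°) = 537.42, so WV ≈ 23.18.
Step 2: By the inverse law of cosines on triangle RWV: cos(∠RWV) = (12² + 23.18² − 12²) / (2·12·23.18) = 537.42/556.37 = 0.9659, so ∠RWV = 15°.

Therefore, the measure of angle ∠RWV = 15°.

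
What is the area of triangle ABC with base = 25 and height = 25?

Area = (1/2)(25)(25) = 625/2

625/2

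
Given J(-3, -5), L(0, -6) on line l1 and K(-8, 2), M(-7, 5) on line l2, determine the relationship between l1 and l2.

Slope of line 1: m1 = (-6 - -5)/(0 - -3) = -1/3 = -1/3
Slope of line 2: m2 = (5 - 2)/(-7 - -8) = 3/1 = 3
Two lines are perpendicular when the product of their slopes is -1 (negative reciprocals).
m1 * m2 = (-1/3) * (3) = -1, confirming perpendicularity.

Perpendicular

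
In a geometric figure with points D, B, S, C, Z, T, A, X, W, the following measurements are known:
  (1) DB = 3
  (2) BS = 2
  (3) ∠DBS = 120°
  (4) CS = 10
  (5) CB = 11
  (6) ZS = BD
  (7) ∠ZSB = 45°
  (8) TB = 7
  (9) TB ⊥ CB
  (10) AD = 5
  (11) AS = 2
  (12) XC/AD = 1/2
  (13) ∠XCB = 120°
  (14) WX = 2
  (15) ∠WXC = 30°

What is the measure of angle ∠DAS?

Step 1: By the law of cosines on triangle DBS: DS² = 3² + 2² − 2·3·2·cos(120°) = 19, so DS = √19.
Step 2: By the inverse law of cosines on triangle DAS: cos(∠DAS) = (5² + 2² − √19²) / (2·5·2) = 10/20 = 0.5, so ∠DAS = 60°.

Therefore, the measure of angle ∠DAS = 60°.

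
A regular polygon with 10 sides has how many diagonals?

Each of the 10 vertices connects to 7 non-adjacent vertices via diagonals.
Total connections = 10 × 7 = 70, but each diagonal is counted twice.
Number of diagonals = 70 / 2 = 35.

35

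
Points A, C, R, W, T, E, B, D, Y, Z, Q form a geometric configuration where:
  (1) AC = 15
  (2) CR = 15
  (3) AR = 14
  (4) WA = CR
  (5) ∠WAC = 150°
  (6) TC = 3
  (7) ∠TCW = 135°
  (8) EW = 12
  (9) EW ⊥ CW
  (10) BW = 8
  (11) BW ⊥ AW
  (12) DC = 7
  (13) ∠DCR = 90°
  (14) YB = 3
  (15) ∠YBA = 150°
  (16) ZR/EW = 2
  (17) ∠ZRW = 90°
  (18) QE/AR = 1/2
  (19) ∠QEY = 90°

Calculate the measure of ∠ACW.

From the given relations: WA = CR = 15.
Step 1: By the law of cosines on triangle CAW: CW² = 15² + 15² − 2·15·15·cos(150°) = 839.71, so CW ≈ 28.98.
Step 2: By the inverse law of cosines on triangle ACW: cos(∠ACW) = (15² + 28.98² − 15²) / (2·15·28.98) = 839.71/869.33 = 0.9659, so ∠ACW = 15°.

Therefore, the measure of angle ∠ACW = 15°.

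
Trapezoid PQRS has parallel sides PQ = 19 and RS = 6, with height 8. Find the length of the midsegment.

midsegment = (19 + 6) / 2 = 25 / 2 = 25/2

25/2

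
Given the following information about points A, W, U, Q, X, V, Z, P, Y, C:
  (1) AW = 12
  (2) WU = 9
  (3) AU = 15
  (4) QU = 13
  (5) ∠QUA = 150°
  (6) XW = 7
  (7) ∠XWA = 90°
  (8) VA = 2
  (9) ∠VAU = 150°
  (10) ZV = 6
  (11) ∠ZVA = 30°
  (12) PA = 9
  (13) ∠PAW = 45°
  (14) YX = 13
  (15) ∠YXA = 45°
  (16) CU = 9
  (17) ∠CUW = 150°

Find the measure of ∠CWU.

Step 1: By the law of cosines on triangle WUC: WC² = 9² + 9² − 2·9·9·cos(150°) = 302.3, so WC ≈ 17.39.
Step 2: By the inverse law of cosines on triangle CWU: cos(∠CWU) = (17.39² + 9² − 9²) / (2·17.39·9) = 302.3/312.96 = 0.9659, so ∠CWU = 15°.

Therefore, the measure of angle ∠CWU = 15°.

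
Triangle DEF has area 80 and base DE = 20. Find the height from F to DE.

Rearranging the area formula Area = (1/2) * base * height:
height = 2 * Area / base = 2 * 80 / 20 = 8.

8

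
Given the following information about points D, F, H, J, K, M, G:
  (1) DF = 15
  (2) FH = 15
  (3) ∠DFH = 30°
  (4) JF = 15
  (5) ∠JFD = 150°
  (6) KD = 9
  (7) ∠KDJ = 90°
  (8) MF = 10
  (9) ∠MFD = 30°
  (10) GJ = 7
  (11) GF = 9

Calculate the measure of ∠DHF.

Step 1: By the law of cosines on triangle HFD: HD² = 15² + 15² − 2·15·15·cos(30°) = 60.29, so HD ≈ 7.76.
Step 2: By the inverse law of cosines on triangle DHF: cos(∠DHF) = (7.76² + 15² − 15²) / (2·7.76·15) = 60.29/232.94 = 0.2588, so ∠DHF = 75°.

Therefore, the measure of angle ∠DHF = 75°.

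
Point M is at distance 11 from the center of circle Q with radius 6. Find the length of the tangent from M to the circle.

Let T be the point of tangency. Then QT ⊥ MT (radius ⊥ tangent).
In right triangle QTM: QM² = QT² + MT²
11² = 6² + MT²
MT² = 85, MT = sqrt(85)

sqrt(85)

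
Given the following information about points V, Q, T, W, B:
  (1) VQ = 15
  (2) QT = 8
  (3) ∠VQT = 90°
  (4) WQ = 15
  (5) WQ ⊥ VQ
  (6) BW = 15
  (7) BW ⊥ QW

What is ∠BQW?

Step 1: By the law of cosines on triangle QWB: QB² = 15² + 15² − 2·15·15·cos(90°) = 450, so QB = 15·√2.
Step 2: By the inverse law of cosines on triangle BQW: cos(∠BQW) = ((15·√2)² + 15² − 15²) / (2·15·√2·15) = 450/636.4 = 0.7071, so ∠BQW = 45°.

Therefore, the measure of angle ∠BQW = 45°.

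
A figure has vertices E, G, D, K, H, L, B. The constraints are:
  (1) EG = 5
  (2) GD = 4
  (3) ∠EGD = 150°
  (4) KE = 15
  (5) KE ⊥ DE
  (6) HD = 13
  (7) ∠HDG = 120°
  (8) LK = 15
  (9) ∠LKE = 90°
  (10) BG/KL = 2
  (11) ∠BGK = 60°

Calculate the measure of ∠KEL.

Step 1: By the law of cosines on triangle EKL: EL² = 15² + 15² − 2·15·15·cos(90°) = 450, so EL = 15·√2.
Step 2: By the inverse law of cosines on triangle KEL: cos(∠KEL) = (15² + (15·√2)² − 15²) / (2·15·15·√2) = 450/636.4 = 0.7071, so ∠KEL = 45°.

Therefore, the measure of angle ∠KEL = 45°.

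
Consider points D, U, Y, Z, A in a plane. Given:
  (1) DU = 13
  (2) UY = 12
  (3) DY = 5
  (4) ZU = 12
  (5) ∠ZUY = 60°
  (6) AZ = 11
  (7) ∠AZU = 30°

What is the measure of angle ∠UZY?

Step 1: By the law of cosines on triangle ZUY: ZY² = 12² + 12² − 2·12·12·cos(60°) = 144, so ZY = 12.
Step 2: By the inverse law of cosines on triangle UZY: cos(∠UZY) = (12² + 12² − 12²) / (2·12·12) = 144/288 = 0.5, so ∠UZY = 60°.

Therefore, the measure of angle ∠UZY = 60°.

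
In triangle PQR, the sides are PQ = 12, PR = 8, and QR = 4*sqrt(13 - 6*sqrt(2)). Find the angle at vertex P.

By the inverse law of cosines: cos(P) = (PQ² + PR² - QR²) / (2 × PQ × PR)
cos(P) = (12² + 8² - (4*sqrt(13 - 6*sqrt(2)))²) / (2 × 12 × 8)
cos(P) = (144 + 64 - (208 - 96*sqrt(2))) / 192
cos(P) = sqrt(2)/2
P = arccos(sqrt(2)/2) = 45°

45°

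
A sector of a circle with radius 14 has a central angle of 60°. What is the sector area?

Sector area = π(14²)(1/6) = 98*pi/3

98*pi/3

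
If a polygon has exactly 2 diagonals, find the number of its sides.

Using d = n(n - 3)/2, we solve 2 = n(n - 3)/2.
So n(n - 3) = 4.
Testing n = 4: 4 * 1 = 4 = 4. Correct.
The polygon has 4 sides.

4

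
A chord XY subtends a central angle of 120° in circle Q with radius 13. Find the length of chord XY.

Drop a perpendicular from the center to the chord, bisecting both the chord and the central angle.
Each half-chord = r sin(θ/2) = 13 sin(60°).
The full chord = 2 × 13 × sin(60°) = 13*sqrt(3).

13*sqrt(3)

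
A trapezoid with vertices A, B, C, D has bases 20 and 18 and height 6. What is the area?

Area = (20 + 18) * 6 / 2 = 228 / 2 = 114

114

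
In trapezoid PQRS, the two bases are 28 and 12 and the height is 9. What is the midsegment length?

The midsegment (median) of a trapezoid connects the midpoints of the non-parallel sides.
Its length is the average of the two bases: (28 + 12) / 2 = 20.

20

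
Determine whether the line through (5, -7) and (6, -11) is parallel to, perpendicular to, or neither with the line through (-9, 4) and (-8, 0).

Slope of line 1: m1 = (-11 - -7)/(6 - 5) = -4/1 = -4
Slope of line 2: m2 = (0 - 4)/(-8 - -9) = -4/1 = -4
Since m1 = m2 = -4, the lines are parallel.

Parallel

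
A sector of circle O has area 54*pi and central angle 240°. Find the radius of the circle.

Sector area A = πr² × θ/360, so r² = 360A / (πθ).
r² = 360 × 54*pi / (π × 240)
r² = 81
r = 9

9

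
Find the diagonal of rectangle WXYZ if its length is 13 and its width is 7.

A rectangle's diagonal splits it into two right triangles, with the diagonal as the hypotenuse.
By the Pythagorean theorem, d^2 = 13^2 + 7^2 = 218.
Therefore d = sqrt(218).

sqrt(218)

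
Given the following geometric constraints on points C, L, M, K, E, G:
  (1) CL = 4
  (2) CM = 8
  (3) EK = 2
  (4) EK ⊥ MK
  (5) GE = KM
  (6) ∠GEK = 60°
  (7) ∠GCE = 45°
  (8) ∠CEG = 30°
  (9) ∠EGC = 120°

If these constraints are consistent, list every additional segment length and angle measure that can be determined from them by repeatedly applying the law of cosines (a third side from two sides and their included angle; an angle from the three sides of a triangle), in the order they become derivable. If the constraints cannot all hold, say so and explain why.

These constraints are not satisfiable: (7), (8) and (9) are the three interior angles of triangle GCE, which must sum to 180°, but 45° + 30° + 120° = 195°. No planar figure meets all of them, so nothing further can be derived.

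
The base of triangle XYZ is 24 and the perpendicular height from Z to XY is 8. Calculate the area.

Area = (1/2) * base * height
Area = (1/2) * 24 * 8
Area = 96

96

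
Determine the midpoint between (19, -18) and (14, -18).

M = ((x₁ + x₂)/2, (y₁ + y₂)/2)
= ((19 + 14)/2, (-18 + -18)/2)
= (33/2, -36/2) = (33/2, -18)

(33/2, -18)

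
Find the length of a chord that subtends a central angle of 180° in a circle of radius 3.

Chord = 2(3) sin(90°) = 6

6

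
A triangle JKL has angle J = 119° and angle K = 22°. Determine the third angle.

The interior angles sum to 180°: angle L = 180 - 119 - 22 = 39°.
The triangle is obtuse (angles 119°, 22°, 39°).

39 degrees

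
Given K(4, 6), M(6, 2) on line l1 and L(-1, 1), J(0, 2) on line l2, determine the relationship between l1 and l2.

Slope of line 1: m1 = (2 - 6)/(6 - 4) = -4/2 = -2
Slope of line 2: m2 = (2 - 1)/(0 - -1) = 1/1 = 1
m1 != m2 (-2 != 1), so not parallel.
m1 * m2 = (-2) * (1) = -2 != -1, so not perpendicular.
The lines are neither parallel nor perpendicular.

Neither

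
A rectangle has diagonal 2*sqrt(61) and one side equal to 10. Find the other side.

Using the Pythagorean theorem: d^2 = a^2 + b^2
b^2 = d^2 - a^2
b^2 = 244 - 100
b^2 = 144
b = sqrt(144) = 12

12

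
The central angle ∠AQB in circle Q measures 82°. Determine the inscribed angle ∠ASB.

Inscribed angle = 82° / 2 = 41° (inscribed angle theorem).

41°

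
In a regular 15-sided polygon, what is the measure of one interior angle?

Each interior angle of a regular n-gon is (n - 2) * 180 / n.
For n = 15: (15 - 2) * 180 / 15 = 2340/15 = 156 degrees.

156 degrees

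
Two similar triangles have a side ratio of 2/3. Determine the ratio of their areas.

The ratio of areas of similar triangles equals the square of the side ratio.
Side ratio = 2:3
Area ratio = (2/3)^2 = 4/9 = 4:9

4:9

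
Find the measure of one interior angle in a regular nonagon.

Each interior angle of a regular n-gon is (n - 2) * 180 / n.
For n = 9: (9 - 2) * 180 / 9 = 1260/9 = 140 degrees.

140 degrees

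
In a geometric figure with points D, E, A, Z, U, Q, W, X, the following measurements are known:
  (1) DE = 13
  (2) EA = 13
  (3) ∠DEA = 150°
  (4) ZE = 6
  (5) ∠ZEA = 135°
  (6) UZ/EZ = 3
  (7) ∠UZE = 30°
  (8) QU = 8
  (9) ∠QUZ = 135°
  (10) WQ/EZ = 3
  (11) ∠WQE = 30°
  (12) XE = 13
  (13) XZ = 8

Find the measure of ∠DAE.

Step 1: By the law of cosines on triangle AED: AD² = 13² + 13² − 2·13·13·cos(150°) = 630.72, so AD ≈ 25.11.
Step 2: By the inverse law of cosines on triangle DAE: cos(∠DAE) = (25.11² + 13² − 13²) / (2·25.11·13) = 630.72/652.97 = 0.9659, so ∠DAE = 15°.

Therefore, the measure of angle ∠DAE = 15°.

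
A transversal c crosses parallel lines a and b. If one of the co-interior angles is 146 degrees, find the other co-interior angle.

Co-interior angles sum to 180: 180 - 146 = 34 degrees.

34 degrees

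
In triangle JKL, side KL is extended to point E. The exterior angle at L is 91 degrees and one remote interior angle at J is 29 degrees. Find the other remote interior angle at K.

By the exterior angle theorem: exterior angle = sum of remote interior angles.
91 = 29 + angle K
angle K = 91 - 29 = 62 degrees

62 degrees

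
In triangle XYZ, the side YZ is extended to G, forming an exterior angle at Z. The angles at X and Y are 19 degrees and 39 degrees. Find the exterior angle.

The interior angle at Z is 180 - 19 - 39 = 122 degrees.
The exterior angle and interior angle at Z are supplementary:
Exterior angle = 180 - 122 = 58 degrees.

58 degrees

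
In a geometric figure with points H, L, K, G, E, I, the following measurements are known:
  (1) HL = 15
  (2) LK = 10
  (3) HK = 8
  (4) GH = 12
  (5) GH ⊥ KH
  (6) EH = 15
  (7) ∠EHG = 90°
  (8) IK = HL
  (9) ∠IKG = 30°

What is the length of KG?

Step 1: By the law of cosines on triangle KHG: KG² = 8² + 12² − 2·8·12·cos(90°) = 208, so KG = 4·√13.

Therefore, the length of KG = 4·√13.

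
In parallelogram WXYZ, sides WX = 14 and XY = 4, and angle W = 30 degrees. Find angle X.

In a parallelogram, consecutive angles are supplementary (sum to 180°).
angle X = 180 - angle W
angle X = 180 - 30
angle X = 150 degrees

150 degrees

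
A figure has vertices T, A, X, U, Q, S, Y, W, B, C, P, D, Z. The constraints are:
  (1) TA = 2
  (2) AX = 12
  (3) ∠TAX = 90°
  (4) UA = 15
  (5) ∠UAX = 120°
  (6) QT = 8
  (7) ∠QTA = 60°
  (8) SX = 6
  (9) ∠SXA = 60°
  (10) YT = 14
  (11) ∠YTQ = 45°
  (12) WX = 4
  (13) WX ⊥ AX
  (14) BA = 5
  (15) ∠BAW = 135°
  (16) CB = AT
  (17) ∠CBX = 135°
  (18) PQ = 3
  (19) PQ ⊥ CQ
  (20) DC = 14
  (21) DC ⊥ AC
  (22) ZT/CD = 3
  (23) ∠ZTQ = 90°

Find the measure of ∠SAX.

Step 1: By the law of cosines on triangle AXS: AS² = 12² + 6² − 2·12·6·cos(60°) = 108, so AS = 6·√3.
Step 2: By the inverse law of cosines on triangle SAX: cos(∠SAX) = ((6·√3)² + 12² − 6²) / (2·6·√3·12) = 216/249.42 = 0.866, so ∠SAX = 30°.

Therefore, the measure of angle ∠SAX = 30°.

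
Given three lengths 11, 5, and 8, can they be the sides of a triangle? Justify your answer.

For three segments to close into a triangle, no single side can be as long as the other two combined.
The longest side is 11, and 5 + 8 = 13 > 11.
A triangle can be formed.

Yes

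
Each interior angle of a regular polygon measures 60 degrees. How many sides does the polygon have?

Exterior angle = 180 - 60 = 120. n = 360 / 120 = 3.

3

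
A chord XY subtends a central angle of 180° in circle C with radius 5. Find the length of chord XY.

Chord length = 2r sin(θ/2)
= 2 × 5 × sin(180°/2)
= 2 × 5 × sin(90°)
= 10

10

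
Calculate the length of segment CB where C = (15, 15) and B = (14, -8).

The horizontal distance is |14 - 15| = 1 and the vertical distance is |-8 - 15| = 23.
By the Pythagorean theorem, d = sqrt(1^2 + 23^2) = sqrt(530).

sqrt(530)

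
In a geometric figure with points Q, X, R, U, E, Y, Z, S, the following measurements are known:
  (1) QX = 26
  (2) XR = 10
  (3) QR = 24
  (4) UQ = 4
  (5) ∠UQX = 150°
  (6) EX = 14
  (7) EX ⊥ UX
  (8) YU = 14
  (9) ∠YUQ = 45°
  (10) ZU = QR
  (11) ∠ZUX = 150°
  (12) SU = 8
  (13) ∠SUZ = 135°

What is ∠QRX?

Step 1: By the inverse law of cosines on triangle QRX: cos(∠QRX) = (24² + 10² − 26²) / (2·24·10) = 0/480 = 0, so ∠QRX = 90°.

Therefore, the measure of angle ∠QRX = 90°.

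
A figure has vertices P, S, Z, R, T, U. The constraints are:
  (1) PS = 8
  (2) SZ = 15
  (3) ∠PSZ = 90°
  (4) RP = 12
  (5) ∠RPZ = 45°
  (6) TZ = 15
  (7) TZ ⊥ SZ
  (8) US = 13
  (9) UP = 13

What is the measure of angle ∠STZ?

Step 1: By the law of cosines on triangle TZS: TS² = 15² + 15² − 2·15·15·cos(90°) = 450, so TS = 15·√2.
Step 2: By the inverse law of cosines on triangle STZ: cos(∠STZ) = ((15·√2)² + 15² − 15²) / (2·15·√2·15) = 450/636.4 = 0.7071, so ∠STZ = 45°.

Therefore, the measure of angle ∠STZ = 45°.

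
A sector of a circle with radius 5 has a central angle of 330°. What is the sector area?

The full circle has area πr² = π(5)² = 25*pi.
The sector covers 330° out of 360°, a fraction of 11/12.
Sector area = 25*pi × 11/12 = 275*pi/12.

275*pi/12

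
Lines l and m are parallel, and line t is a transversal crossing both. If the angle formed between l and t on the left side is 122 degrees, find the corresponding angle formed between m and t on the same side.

When a transversal crosses parallel lines, angles in the same position at each intersection are called corresponding angles.
These are always equal, so the answer is 122 degrees.

122 degrees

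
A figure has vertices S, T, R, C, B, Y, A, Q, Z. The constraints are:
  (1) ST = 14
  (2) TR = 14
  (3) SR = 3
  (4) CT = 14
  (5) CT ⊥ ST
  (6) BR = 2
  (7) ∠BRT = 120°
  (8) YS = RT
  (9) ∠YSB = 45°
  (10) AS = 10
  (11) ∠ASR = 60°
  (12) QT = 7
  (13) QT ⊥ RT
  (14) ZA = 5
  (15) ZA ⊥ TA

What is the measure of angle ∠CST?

Step 1: By the law of cosines on triangle STC: SC² = 14² + 14² − 2·14·14·cos(90°) = 392, so SC = 14·√2.
Step 2: By the inverse law of cosines on triangle CST: cos(∠CST) = ((14·√2)² + 14² − 14²) / (2·14·√2·14) = 392/554.37 = 0.7071, so ∠CST = 45°.

Therefore, the measure of angle ∠CST = 45°.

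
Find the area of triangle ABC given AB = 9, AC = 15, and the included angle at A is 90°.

When two sides and the included angle are known, the area formula is (1/2)ab sin(C).
The height from one side to the opposite vertex is 15 sin(90°) = 15.
Area = (1/2) * 9 * 15 = 135/2.

135/2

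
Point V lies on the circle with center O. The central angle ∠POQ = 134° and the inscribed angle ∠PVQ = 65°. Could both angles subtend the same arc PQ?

By the inscribed angle theorem, the inscribed angle for a central angle of 134° should be 134° / 2 = 67°.
The given inscribed angle is 65°, which does not equal 67°.
Therefore, no, they do not correspond to the same arc.

No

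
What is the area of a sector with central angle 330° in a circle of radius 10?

Sector area = πr² × θ/360
= π × 10² × 11/12
= π × 100 × 11/12
= 275*pi/3

275*pi/3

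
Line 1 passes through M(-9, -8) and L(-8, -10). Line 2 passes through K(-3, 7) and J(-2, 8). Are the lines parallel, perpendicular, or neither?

Slope of line 1: m1 = (-10 - -8)/(-8 - -9) = -2/1 = -2
Slope of line 2: m2 = (8 - 7)/(-2 - -3) = 1/1 = 1
For parallel lines we need equal slopes: -2 != 1.
For perpendicular lines we need m1*m2 = -1: (-2)(1) = -2 != -1.
Since neither condition holds, the lines are neither parallel nor perpendicular.

Neither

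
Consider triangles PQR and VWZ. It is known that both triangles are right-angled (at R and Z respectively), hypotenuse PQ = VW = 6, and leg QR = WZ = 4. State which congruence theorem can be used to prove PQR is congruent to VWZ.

The given information matches HL: The hypotenuse and one leg of two right triangles are equal (Hypotenuse-Leg).

HL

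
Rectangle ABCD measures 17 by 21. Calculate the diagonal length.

d = sqrt(17^2 + 21^2) = sqrt(730)

sqrt(730)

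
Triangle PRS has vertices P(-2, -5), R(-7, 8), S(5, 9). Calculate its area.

Using the Shoelace formula for a triangle:
Area = (1/2)|x0(y1 - y2) + x1(y2 - y0) + x2(y0 - y1)|
Area = (1/2)|-2(8 - 9) + -7(9 - -5) + 5(-5 - 8)|
Area = (1/2)|2 + -98 + -65|
Area = (1/2)|-161|
Area = (1/2)(161)
Area = 161/2

161/2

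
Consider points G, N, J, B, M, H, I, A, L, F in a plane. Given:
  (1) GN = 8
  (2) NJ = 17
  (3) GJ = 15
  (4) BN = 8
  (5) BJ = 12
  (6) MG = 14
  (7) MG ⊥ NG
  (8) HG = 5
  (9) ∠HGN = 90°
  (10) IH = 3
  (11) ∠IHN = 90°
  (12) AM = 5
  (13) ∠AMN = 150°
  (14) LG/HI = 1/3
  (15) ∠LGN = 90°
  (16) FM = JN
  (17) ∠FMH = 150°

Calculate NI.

Step 1: By the law of cosines on triangle NGH: NH² = 8² + 5² − 2·8·5·cos(90°) = 89, so NH = √89.
Step 2: By the law of cosines on triangle NHI: NI² = √89² + 3² − 2·√89·3·cos(90°) = 98, so NI = 7·√2.

Therefore, the length of NI = 7·√2.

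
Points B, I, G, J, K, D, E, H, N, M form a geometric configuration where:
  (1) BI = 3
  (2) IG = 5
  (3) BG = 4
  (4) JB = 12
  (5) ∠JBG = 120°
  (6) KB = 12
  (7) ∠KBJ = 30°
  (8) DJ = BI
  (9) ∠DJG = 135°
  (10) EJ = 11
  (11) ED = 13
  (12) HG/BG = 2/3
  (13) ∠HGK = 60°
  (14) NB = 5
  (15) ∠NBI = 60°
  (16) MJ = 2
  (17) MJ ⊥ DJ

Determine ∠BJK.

Step 1: By the law of cosines on triangle JBK: JK² = 12² + 12² − 2·12·12·cos(30°) = 38.58, so JK ≈ 6.21.
Step 2: By the inverse law of cosines on triangle BJK: cos(∠BJK) = (12² + 6.21² − 12²) / (2·12·6.21) = 38.58/149.08 = 0.2588, so ∠BJK = 75°.

Therefore, the measure of angle ∠BJK = 75°.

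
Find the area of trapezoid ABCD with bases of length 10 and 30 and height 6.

Area = (10 + 30) * 6 / 2 = 240 / 2 = 120

120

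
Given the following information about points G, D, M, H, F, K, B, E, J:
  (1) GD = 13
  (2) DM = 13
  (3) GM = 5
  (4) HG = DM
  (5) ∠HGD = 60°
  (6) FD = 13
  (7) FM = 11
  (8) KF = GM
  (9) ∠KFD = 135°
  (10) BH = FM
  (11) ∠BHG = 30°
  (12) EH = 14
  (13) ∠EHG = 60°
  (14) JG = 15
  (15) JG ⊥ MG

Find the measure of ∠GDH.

From the given relations: HG = DM = 13.
Step 1: By the law of cosines on triangle DGH: DH² = 13² + 13² − 2·13·13·cos(60°) = 169, so DH = 13.
Step 2: By the inverse law of cosines on triangle GDH: cos(∠GDH) = (13² + 13² − 13²) / (2·13·13) = 169/338 = 0.5, so ∠GDH = 60°.

Therefore, the measure of angle ∠GDH = 60°.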